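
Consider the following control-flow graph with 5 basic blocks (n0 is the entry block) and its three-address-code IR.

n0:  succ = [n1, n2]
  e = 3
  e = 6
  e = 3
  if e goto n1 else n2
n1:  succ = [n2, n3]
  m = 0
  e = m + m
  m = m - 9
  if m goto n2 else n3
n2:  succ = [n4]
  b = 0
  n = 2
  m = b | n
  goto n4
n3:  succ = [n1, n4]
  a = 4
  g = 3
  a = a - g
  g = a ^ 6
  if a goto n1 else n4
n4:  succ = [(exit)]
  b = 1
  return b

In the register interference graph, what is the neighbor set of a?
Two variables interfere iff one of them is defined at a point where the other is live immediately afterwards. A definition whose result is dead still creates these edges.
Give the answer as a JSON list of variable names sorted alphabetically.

Per-block:
  n0: def={e} ue=∅
  n1: def={e,m} ue=∅
  n2: def={b,m,n} ue=∅
  n3: def={a,g} ue=∅
  n4: def={b} ue=∅

Liveness:
  n0 li=∅ lo=∅
  n1 li=∅ lo=∅
  n2 li=∅ lo=∅
  n3 li=∅ lo=∅
  n4 li=∅ lo=∅

Interference:
  a↔{g}
  b↔{n}
  e↔{m}
  g↔{a}
  m↔{e}
  n↔{b}

N(a) = ["g"]

Answer: ["g"]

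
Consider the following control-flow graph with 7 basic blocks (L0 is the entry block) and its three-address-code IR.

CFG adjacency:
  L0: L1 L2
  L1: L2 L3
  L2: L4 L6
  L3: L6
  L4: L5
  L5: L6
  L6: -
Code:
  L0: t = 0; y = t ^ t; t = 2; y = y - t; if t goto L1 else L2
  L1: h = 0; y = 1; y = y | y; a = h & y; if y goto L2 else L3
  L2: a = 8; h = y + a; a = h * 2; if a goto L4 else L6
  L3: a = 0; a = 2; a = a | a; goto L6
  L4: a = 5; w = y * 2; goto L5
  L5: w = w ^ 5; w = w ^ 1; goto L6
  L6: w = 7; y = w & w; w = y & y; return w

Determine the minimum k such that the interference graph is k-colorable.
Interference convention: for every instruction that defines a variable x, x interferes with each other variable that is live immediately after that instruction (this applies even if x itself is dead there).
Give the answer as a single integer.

Per-block:
  L0: def={t,y} ue=∅
  L1: def={a,h,y} ue=∅
  L2: def={a,h} ue={y}
  L3: def={a} ue=∅
  L4: def={a,w} ue={y}
  L5: def={w} ue={w}
  L6: def={w,y} ue=∅

Live sets:
  L0: in=∅ out={y}
  L1: in=∅ out={y}
  L2: in={y} out={y}
  L3: in=∅ out=∅
  L4: in={y} out={w}
  L5: in={w} out=∅
  L6: in=∅ out=∅

Interfere edges:
  a — {y}
  h — {y}
  t — {y}
  w — ∅
  y — {a,h,t}

Registers:
  clique {a,y} ⇒ need ≥ 2
  assign a→c1 h→c1 t→c1 w→c0 y→c0 — no edge inside a register ⇒ χ ≤ 2
  χ = 2

Answer: 2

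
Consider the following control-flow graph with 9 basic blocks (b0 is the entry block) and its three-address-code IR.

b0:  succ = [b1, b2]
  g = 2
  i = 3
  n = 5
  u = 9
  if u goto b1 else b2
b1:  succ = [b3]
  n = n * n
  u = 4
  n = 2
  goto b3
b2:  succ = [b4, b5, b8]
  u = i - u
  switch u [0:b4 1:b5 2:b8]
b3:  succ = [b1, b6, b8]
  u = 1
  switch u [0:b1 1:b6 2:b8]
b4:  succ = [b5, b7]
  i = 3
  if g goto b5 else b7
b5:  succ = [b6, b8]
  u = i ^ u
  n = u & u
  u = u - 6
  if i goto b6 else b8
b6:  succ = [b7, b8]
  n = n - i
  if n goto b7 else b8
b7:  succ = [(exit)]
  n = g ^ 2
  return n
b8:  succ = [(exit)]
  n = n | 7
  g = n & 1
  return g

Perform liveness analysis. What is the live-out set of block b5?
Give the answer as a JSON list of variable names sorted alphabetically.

Per-block:
  b0: {g,i,n,u} / ∅
  b1: {n,u} / {n}
  b2: {u} / {i,u}
  b3: {u} / ∅
  b4: {i} / {g}
  b5: {n,u} / {i,u}
  b6: {n} / {i,n}
  b7: {n} / {g}
  b8: {g,n} / {n}

Live sets:
  b0 li=∅ lo={g,i,n,u}
  b1 li={g,i,n} lo={g,i,n}
  b2 li={g,i,n,u} lo={g,i,n,u}
  b3 li={g,i,n} lo={g,i,n}
  b4 li={g,u} lo={g,i,u}
  b5 li={g,i,u} lo={g,i,n}
  b6 li={g,i,n} lo={g,n}
  b7 li={g} lo=∅
  b8 li={n} lo=∅

live-out(b5) = ["g", "i", "n"]

Answer: ["g", "i", "n"]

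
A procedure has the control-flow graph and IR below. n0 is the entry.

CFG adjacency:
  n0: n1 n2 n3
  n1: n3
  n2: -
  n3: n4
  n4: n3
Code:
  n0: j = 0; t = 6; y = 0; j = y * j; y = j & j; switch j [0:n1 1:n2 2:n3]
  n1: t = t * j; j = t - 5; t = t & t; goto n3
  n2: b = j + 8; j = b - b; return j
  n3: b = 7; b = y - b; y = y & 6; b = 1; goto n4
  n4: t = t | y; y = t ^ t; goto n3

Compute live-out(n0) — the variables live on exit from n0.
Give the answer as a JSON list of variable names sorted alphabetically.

Per-block:
  n0: def={j,t,y} ue=∅
  n1: def={j,t} ue={j,t}
  n2: def={b,j} ue={j}
  n3: def={b,y} ue={y}
  n4: def={t,y} ue={t,y}

Liveness:
  n0 li=∅ lo={j,t,y}
  n1 li={j,t,y} lo={t,y}
  n2 li={j} lo=∅
  n3 li={t,y} lo={t,y}
  n4 li={t,y} lo={t,y}

live-out(n0) = ["j", "t", "y"]

Answer: ["j", "t", "y"]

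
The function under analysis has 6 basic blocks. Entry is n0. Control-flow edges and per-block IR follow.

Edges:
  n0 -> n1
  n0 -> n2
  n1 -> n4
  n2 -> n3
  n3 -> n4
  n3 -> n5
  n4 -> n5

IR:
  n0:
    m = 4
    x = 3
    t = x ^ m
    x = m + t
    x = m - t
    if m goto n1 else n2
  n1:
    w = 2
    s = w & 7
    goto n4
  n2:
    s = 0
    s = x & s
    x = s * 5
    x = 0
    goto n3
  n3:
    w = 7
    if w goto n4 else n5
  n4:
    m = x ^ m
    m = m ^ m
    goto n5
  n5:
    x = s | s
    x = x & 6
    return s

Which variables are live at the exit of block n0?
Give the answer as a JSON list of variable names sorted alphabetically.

Answer: ["m", "x"]

Analysis:
def/use:
  n0: def={m,t,x} ue=∅
  n1: def={s,w} ue=∅
  n2: def={s,x} ue={x}
  n3: def={w} ue=∅
  n4: def={m} ue={m,x}
  n5: def={x} ue={s}

Liveness:
  n0: in=∅ out={m,x}
  n1: in={m,x} out={m,s,x}
  n2: in={m,x} out={m,s,x}
  n3: in={m,s,x} out={m,s,x}
  n4: in={m,s,x} out={s}
  n5: in={s} out=∅

live-out(n0) = ["m", "x"]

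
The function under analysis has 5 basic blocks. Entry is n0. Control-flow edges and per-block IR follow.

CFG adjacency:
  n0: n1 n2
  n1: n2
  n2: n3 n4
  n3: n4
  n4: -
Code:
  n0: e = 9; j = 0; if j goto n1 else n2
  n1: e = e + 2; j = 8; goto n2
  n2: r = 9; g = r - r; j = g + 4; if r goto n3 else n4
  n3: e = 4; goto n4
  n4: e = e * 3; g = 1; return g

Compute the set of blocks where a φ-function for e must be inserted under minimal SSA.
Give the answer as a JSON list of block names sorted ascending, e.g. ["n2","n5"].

Answer: ["n2", "n4"]

Derivation:
idom tree: n1←n0 n2←n0 n3←n2 n4←n2
Join-block Dom:
  n2: preds {n0,n1}: {n0} ∩ {n0,n1} = {n0}; idom=n0
  n4: preds {n2,n3}: {n0,n2} ∩ {n0,n2,n3} = {n0,n2}; idom=n2

DF walk-up:
  join n2 pred n0: · stop@n0
  join n2 pred n1: n1 stop@n0
  join n4 pred n2: · stop@n2
  join n4 pred n3: n3 stop@n2
  n0: DF=∅
  n1: DF={n2}
  n2: DF=∅
  n3: DF={n4}
  n4: DF=∅

φ for e: defs {n0,n1,n3,n4}
  DF⁺ = {n2,n4}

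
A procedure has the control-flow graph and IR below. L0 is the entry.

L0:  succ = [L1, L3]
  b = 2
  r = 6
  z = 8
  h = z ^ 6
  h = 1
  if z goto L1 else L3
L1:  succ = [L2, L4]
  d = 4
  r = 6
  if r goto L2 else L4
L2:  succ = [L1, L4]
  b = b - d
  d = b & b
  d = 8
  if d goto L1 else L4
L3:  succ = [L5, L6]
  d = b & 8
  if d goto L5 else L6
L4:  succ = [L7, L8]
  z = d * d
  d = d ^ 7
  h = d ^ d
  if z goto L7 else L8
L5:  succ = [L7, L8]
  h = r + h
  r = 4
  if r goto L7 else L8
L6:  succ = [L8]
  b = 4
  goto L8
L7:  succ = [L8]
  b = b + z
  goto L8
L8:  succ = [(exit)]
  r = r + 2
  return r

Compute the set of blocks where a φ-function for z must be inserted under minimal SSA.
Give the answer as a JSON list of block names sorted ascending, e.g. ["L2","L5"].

idom tree: L1←L0 L2←L1 L3←L0 L4←L1 L5←L3 L6←L3 L7←L0 L8←L0
Dom at joins:
  L1: preds {L0,L2}: {L0} ∩ {L0,L1,L2} = {L0}; idom=L0
  L4: preds {L1,L2}: {L0,L1} ∩ {L0,L1,L2} = {L0,L1}; idom=L1
  L7: preds {L4,L5}: {L0,L1,L4} ∩ {L0,L3,L5} = {L0}; idom=L0
  L8: preds {L4,L5,L6,L7}: {L0,L1,L4} ∩ {L0,L3,L5} ∩ {L0,L3,L6} ∩ {L0,L7} = {L0}; idom=L0

Frontier:
  join L1 pred L0: · stop@L0
  join L1 pred L2: L2→L1 stop@L0
  join L4 pred L1: · stop@L1
  join L4 pred L2: L2 stop@L1
  join L7 pred L4: L4→L1 stop@L0
  join L7 pred L5: L5→L3 stop@L0
  join L8 pred L4: L4→L1 stop@L0
  join L8 pred L5: L5→L3 stop@L0
  join L8 pred L6: L6→L3 stop@L0
  join L8 pred L7: L7 stop@L0
  DF(L0)=∅
  DF(L1)={L1,L7,L8}
  DF(L2)={L1,L4}
  DF(L3)={L7,L8}
  DF(L4)={L7,L8}
  DF(L5)={L7,L8}
  DF(L6)={L8}
  DF(L7)={L8}
  DF(L8)=∅

φ for z: defs {L0,L4}
  DF⁺ = {L7,L8}

Answer: ["L7", "L8"]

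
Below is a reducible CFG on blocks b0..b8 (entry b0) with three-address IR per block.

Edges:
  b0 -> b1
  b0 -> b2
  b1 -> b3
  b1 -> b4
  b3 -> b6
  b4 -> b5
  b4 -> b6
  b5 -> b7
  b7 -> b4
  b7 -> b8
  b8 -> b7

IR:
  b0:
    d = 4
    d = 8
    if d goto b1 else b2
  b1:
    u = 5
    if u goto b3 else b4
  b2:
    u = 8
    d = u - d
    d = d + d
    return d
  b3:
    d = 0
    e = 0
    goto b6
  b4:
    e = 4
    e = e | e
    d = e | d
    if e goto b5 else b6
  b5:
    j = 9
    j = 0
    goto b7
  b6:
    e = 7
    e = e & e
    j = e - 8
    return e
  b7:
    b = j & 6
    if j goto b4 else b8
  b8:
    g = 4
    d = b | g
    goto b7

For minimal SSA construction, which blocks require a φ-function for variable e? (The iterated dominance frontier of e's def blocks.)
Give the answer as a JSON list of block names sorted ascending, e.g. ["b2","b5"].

Answer: ["b4", "b6"]

Analysis:
idom tree: b1←b0 b2←b0 b3←b1 b4←b1 b5←b4 b6←b1 b7←b5 b8←b7
Dom∩ at merges:
  b4: preds {b1,b7}: {b0,b1} ∩ {b0,b1,b4,b5,b7} = {b0,b1}; idom=b1
  b6: preds {b3,b4}: {b0,b1,b3} ∩ {b0,b1,b4} = {b0,b1}; idom=b1
  b7: preds {b5,b8}: {b0,b1,b4,b5} ∩ {b0,b1,b4,b5,b7,b8} = {b0,b1,b4,b5}; idom=b5

Frontier:
  b4←b1: walk · to b1
  b4←b7: walk b7→b5→b4 to b1
  b6←b3: walk b3 to b1
  b6←b4: walk b4 to b1
  b7←b5: walk · to b5
  b7←b8: walk b8→b7 to b5
  b0 → ∅
  b1 → ∅
  b2 → ∅
  b3 → {b6}
  b4 → {b4,b6}
  b5 → {b4}
  b6 → ∅
  b7 → {b4,b7}
  b8 → {b7}

φ for e: defs {b3,b4,b6}
  DF⁺ = {b4,b6}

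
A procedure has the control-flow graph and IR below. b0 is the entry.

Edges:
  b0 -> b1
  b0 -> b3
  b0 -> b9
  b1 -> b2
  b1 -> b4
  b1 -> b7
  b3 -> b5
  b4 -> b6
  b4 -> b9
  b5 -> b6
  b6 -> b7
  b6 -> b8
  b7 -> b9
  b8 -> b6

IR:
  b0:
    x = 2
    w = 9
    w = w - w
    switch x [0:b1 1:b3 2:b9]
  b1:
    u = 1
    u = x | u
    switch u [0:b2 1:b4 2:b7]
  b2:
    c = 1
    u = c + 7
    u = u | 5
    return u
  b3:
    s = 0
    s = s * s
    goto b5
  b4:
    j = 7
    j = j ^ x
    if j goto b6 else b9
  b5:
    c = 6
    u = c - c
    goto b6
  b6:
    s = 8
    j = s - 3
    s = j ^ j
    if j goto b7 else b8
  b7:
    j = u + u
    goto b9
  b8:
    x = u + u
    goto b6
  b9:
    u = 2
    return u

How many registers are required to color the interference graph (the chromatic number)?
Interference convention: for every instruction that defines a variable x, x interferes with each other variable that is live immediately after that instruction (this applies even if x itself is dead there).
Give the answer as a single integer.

def/use:
  b0: {w,x} / ∅
  b1: {u} / {x}
  b2: {c,u} / ∅
  b3: {s} / ∅
  b4: {j} / {x}
  b5: {c,u} / ∅
  b6: {j,s} / ∅
  b7: {j} / {u}
  b8: {x} / {u}
  b9: {u} / ∅

Backward fixpoint:
  b0 li=∅ lo={x}
  b1 li={x} lo={u,x}
  b2 li=∅ lo=∅
  b3 li=∅ lo=∅
  b4 li={u,x} lo={u}
  b5 li=∅ lo={u}
  b6 li={u} lo={u}
  b7 li={u} lo=∅
  b8 li={u} lo={u}
  b9 li=∅ lo=∅

Interference:
  c — ∅
  j — {s,u,x}
  s — {j,u}
  u — {j,s,x}
  w — {x}
  x — {j,u,w}

Chromatic number:
  {j,s,u} pairwise interfere (3-clique) ⇒ χ ≥ 3
  3-colouring: c0={c,j,w}  c1={u}  c2={s,x}
  χ = 3

Answer: 3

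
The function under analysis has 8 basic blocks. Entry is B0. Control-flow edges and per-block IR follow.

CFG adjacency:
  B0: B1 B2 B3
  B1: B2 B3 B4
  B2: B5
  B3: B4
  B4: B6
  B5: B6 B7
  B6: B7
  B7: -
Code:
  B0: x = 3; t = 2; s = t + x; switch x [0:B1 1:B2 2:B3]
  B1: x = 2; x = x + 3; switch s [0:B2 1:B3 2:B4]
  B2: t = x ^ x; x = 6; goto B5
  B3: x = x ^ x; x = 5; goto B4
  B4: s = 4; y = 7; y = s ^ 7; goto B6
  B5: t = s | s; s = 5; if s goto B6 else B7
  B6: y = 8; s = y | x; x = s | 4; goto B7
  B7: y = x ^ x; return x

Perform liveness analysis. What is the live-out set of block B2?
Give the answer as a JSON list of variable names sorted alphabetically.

Answer: ["s", "x"]

Working:
Per-block:
  B0 def {s,t,x} use ∅
  B1 def {x} use {s}
  B2 def {t,x} use {x}
  B3 def {x} use {x}
  B4 def {s,y} use ∅
  B5 def {s,t} use {s}
  B6 def {s,x,y} use {x}
  B7 def {y} use {x}

Liveness:
  live B0: ∅→{s,x}
  live B1: {s}→{s,x}
  live B2: {s,x}→{s,x}
  live B3: {x}→{x}
  live B4: {x}→{x}
  live B5: {s,x}→{x}
  live B6: {x}→{x}
  live B7: {x}→∅

live-out(B2) = ["s", "x"]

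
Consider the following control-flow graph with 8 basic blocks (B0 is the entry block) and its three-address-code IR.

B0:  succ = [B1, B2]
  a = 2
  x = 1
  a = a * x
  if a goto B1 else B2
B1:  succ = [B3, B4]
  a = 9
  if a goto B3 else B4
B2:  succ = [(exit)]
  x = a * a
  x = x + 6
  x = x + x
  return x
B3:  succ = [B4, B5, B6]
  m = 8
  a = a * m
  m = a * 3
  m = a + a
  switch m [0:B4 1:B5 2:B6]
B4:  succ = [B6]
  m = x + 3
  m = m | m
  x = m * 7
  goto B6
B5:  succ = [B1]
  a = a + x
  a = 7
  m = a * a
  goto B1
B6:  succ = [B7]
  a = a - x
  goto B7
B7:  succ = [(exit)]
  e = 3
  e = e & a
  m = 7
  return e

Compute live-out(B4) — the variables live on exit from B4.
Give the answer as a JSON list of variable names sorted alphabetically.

def/use:
  B0 def {a,x} use ∅
  B1 def {a} use ∅
  B2 def {x} use {a}
  B3 def {a,m} use {a}
  B4 def {m,x} use {x}
  B5 def {a,m} use {a,x}
  B6 def {a} use {a,x}
  B7 def {e,m} use {a}

Liveness:
  B0: in=∅ out={a,x}
  B1: in={x} out={a,x}
  B2: in={a} out=∅
  B3: in={a,x} out={a,x}
  B4: in={a,x} out={a,x}
  B5: in={a,x} out={x}
  B6: in={a,x} out={a}
  B7: in={a} out=∅

live-out(B4) = ["a", "x"]

Answer: ["a", "x"]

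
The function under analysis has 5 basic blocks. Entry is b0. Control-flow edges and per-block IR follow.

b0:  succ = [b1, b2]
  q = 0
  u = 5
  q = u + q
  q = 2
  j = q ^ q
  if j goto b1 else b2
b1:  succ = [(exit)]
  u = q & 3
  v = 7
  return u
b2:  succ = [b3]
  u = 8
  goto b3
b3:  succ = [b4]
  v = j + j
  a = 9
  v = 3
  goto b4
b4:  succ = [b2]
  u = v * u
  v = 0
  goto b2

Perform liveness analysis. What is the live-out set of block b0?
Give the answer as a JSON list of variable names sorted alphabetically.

Answer: ["j", "q"]

Working:
Per-block:
  b0: def={j,q,u} ue=∅
  b1: def={u,v} ue={q}
  b2: def={u} ue=∅
  b3: def={a,v} ue={j}
  b4: def={u,v} ue={u,v}

Liveness:
  live b0: ∅→{j,q}
  live b1: {q}→∅
  live b2: {j}→{j,u}
  live b3: {j,u}→{j,u,v}
  live b4: {j,u,v}→{j}

live-out(b0) = ["j", "q"]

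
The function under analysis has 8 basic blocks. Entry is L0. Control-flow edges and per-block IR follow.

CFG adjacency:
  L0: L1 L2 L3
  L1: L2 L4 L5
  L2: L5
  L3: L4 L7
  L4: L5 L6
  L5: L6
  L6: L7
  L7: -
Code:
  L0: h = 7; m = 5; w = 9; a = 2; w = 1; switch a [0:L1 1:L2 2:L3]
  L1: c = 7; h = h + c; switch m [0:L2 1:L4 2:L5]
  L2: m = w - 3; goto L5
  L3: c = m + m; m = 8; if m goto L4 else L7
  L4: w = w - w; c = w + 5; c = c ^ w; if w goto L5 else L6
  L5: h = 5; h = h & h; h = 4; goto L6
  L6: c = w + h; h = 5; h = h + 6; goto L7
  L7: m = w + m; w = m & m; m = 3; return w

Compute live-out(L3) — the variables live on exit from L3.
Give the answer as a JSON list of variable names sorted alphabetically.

Answer: ["h", "m", "w"]

Working:
Per-block:
  L0: {a,h,m,w} / ∅
  L1: {c,h} / {h,m}
  L2: {m} / {w}
  L3: {c,m} / {m}
  L4: {c,w} / {w}
  L5: {h} / ∅
  L6: {c,h} / {h,w}
  L7: {m,w} / {m,w}

Backward fixpoint:
  L0: in=∅ out={h,m,w}
  L1: in={h,m,w} out={h,m,w}
  L2: in={w} out={m,w}
  L3: in={h,m,w} out={h,m,w}
  L4: in={h,m,w} out={h,m,w}
  L5: in={m,w} out={h,m,w}
  L6: in={h,m,w} out={m,w}
  L7: in={m,w} out=∅

live-out(L3) = ["h", "m", "w"]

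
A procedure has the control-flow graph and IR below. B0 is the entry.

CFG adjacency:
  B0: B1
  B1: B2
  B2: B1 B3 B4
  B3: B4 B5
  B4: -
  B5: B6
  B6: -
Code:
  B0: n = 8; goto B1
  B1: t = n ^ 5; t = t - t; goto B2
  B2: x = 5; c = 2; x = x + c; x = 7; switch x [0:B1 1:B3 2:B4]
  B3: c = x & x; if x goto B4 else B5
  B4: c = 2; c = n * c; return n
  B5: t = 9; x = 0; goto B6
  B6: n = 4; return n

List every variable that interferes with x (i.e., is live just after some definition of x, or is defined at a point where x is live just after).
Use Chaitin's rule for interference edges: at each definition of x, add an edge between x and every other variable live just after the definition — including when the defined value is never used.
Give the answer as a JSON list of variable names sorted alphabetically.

Answer: ["c", "n"]

Derivation:
Per-block:
  B0: {n} / ∅
  B1: {t} / {n}
  B2: {c,x} / ∅
  B3: {c} / {x}
  B4: {c} / {n}
  B5: {t,x} / ∅
  B6: {n} / ∅

Live sets:
  live B0: ∅→{n}
  live B1: {n}→{n}
  live B2: {n}→{n,x}
  live B3: {n,x}→{n}
  live B4: {n}→∅
  live B5: ∅→∅
  live B6: ∅→∅

Interference:
  c: {n,x}
  n: {c,t,x}
  t: {n}
  x: {c,n}

N(x) = ["c", "n"]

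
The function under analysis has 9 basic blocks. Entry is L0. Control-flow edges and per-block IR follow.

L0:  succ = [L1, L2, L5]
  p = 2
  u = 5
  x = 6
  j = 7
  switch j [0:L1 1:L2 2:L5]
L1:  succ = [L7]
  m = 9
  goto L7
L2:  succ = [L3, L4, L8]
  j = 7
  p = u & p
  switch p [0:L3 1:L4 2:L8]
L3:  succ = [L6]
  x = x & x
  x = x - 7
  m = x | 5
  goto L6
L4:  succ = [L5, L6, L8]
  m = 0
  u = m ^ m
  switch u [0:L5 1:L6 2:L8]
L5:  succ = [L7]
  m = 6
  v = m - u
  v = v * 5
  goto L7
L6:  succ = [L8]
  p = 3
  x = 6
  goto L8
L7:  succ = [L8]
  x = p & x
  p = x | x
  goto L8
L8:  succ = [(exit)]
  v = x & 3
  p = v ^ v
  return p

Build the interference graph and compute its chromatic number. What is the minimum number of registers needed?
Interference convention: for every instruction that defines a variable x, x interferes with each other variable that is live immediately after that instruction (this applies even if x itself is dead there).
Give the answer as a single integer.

Block summaries:
  L0 def {j,p,u,x} use ∅
  L1 def {m} use ∅
  L2 def {j,p} use {p,u}
  L3 def {m,x} use {x}
  L4 def {m,u} use ∅
  L5 def {m,v} use {u}
  L6 def {p,x} use ∅
  L7 def {p,x} use {p,x}
  L8 def {p,v} use {x}

Live sets:
  L0: in=∅ out={p,u,x}
  L1: in={p,x} out={p,x}
  L2: in={p,u,x} out={p,x}
  L3: in={x} out=∅
  L4: in={p,x} out={p,u,x}
  L5: in={p,u,x} out={p,x}
  L6: in=∅ out={x}
  L7: in={p,x} out={x}
  L8: in={x} out=∅

Interfere edges:
  j — {p,u,x}
  m — {p,u,x}
  p — {j,m,u,v,x}
  u — {j,m,p,x}
  v — {p,x}
  x — {j,m,p,u,v}

Chromatic number:
  lower bound: {j,p,u,x} mutually conflict ⇒ χ ≥ 4
  4-colouring: R0={p}  R1={x}  R2={u,v}  R3={j,m}
  χ = 4

Answer: 4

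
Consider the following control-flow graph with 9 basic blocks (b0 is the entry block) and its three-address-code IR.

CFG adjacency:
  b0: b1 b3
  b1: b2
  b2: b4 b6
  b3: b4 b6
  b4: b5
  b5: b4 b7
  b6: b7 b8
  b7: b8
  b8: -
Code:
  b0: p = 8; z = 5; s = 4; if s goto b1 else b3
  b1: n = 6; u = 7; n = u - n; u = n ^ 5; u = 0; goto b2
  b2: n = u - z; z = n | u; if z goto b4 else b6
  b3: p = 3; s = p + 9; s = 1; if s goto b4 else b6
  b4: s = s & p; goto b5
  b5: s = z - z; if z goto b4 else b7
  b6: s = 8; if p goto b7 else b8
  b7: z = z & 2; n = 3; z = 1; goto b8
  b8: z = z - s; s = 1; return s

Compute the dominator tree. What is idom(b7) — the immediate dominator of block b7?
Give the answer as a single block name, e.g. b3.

Answer: b0

Derivation:
idom tree: b1←b0 b2←b1 b3←b0 b4←b0 b5←b4 b6←b0 b7←b0 b8←b0
Join-block Dom:
  b4: preds {b2,b3,b5}: {b0,b1,b2} ∩ {b0,b3} ∩ {b0,b4,b5} = {b0}; idom=b0
  b6: preds {b2,b3}: {b0,b1,b2} ∩ {b0,b3} = {b0}; idom=b0
  b7: preds {b5,b6}: {b0,b4,b5} ∩ {b0,b6} = {b0}; idom=b0
  b8: preds {b6,b7}: {b0,b6} ∩ {b0,b7} = {b0}; idom=b0

idom(b7) = b0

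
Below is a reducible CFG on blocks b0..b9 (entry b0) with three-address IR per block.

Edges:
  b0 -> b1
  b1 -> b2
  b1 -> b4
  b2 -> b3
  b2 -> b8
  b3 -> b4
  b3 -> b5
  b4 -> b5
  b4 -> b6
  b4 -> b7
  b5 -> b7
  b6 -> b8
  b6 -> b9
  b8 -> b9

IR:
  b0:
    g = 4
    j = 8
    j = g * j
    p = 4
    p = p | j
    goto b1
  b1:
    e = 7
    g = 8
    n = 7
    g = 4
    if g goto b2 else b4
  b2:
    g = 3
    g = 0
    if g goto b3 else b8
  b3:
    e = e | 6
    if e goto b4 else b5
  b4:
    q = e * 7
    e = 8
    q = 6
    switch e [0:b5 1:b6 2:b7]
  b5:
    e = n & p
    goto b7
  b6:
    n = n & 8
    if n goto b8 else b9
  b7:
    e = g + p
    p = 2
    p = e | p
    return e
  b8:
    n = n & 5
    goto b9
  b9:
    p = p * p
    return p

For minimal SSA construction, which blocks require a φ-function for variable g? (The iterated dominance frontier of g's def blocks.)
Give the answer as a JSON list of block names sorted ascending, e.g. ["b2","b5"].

idom tree: b1←b0 b2←b1 b3←b2 b4←b1 b5←b1 b6←b4 b7←b1 b8←b1 b9←b1
Join-block Dom:
  b4: preds {b1,b3}: {b0,b1} ∩ {b0,b1,b2,b3} = {b0,b1}; idom=b1
  b5: preds {b3,b4}: {b0,b1,b2,b3} ∩ {b0,b1,b4} = {b0,b1}; idom=b1
  b7: preds {b4,b5}: {b0,b1,b4} ∩ {b0,b1,b5} = {b0,b1}; idom=b1
  b8: preds {b2,b6}: {b0,b1,b2} ∩ {b0,b1,b4,b6} = {b0,b1}; idom=b1
  b9: preds {b6,b8}: {b0,b1,b4,b6} ∩ {b0,b1,b8} = {b0,b1}; idom=b1

Frontier:
  join b4 pred b1: · stop@b1
  join b4 pred b3: b3→b2 stop@b1
  join b5 pred b3: b3→b2 stop@b1
  join b5 pred b4: b4 stop@b1
  join b7 pred b4: b4 stop@b1
  join b7 pred b5: b5 stop@b1
  join b8 pred b2: b2 stop@b1
  join b8 pred b6: b6→b4 stop@b1
  join b9 pred b6: b6→b4 stop@b1
  join b9 pred b8: b8 stop@b1
  b0: DF=∅
  b1: DF=∅
  b2: DF={b4,b5,b8}
  b3: DF={b4,b5}
  b4: DF={b5,b7,b8,b9}
  b5: DF={b7}
  b6: DF={b8,b9}
  b7: DF=∅
  b8: DF={b9}
  b9: DF=∅

φ for g: defs {b0,b1,b2}
  DF⁺ = {b4,b5,b7,b8,b9}

Answer: ["b4", "b5", "b7", "b8", "b9"]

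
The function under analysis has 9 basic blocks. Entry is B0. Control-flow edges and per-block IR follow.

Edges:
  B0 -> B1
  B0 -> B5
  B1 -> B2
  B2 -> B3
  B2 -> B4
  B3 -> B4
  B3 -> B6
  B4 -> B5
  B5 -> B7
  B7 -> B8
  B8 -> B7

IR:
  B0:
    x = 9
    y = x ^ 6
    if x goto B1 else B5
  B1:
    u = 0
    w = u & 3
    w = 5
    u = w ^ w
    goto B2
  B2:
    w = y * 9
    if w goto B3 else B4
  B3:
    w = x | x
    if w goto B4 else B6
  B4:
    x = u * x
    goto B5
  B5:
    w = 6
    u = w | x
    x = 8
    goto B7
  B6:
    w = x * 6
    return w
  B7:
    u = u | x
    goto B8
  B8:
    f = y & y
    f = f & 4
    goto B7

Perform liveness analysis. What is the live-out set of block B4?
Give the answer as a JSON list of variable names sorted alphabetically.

Per-block:
  B0: {x,y} / ∅
  B1: {u,w} / ∅
  B2: {w} / {y}
  B3: {w} / {x}
  B4: {x} / {u,x}
  B5: {u,w,x} / {x}
  B6: {w} / {x}
  B7: {u} / {u,x}
  B8: {f} / {y}

Backward fixpoint:
  B0 li=∅ lo={x,y}
  B1 li={x,y} lo={u,x,y}
  B2 li={u,x,y} lo={u,x,y}
  B3 li={u,x,y} lo={u,x,y}
  B4 li={u,x,y} lo={x,y}
  B5 li={x,y} lo={u,x,y}
  B6 li={x} lo=∅
  B7 li={u,x,y} lo={u,x,y}
  B8 li={u,x,y} lo={u,x,y}

live-out(B4) = ["x", "y"]

Answer: ["x", "y"]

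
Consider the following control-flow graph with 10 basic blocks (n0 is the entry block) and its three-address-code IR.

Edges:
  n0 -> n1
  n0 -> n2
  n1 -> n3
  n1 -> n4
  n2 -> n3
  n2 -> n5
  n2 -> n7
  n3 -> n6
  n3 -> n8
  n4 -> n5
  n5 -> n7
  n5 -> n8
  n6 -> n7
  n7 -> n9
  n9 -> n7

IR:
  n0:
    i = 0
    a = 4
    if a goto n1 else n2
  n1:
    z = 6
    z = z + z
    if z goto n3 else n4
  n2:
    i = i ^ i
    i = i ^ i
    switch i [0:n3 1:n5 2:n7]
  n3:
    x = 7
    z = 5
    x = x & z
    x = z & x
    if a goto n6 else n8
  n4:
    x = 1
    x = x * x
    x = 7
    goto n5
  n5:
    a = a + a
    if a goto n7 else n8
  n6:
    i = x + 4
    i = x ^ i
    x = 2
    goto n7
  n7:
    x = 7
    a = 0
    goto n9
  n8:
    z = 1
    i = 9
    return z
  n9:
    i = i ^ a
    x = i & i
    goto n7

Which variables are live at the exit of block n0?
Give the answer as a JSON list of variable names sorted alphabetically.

def/use:
  n0 def {a,i} use ∅
  n1 def {z} use ∅
  n2 def {i} use {i}
  n3 def {x,z} use {a}
  n4 def {x} use ∅
  n5 def {a} use {a}
  n6 def {i,x} use {x}
  n7 def {a,x} use ∅
  n8 def {i,z} use ∅
  n9 def {i,x} use {a,i}

Liveness:
  n0: in=∅ out={a,i}
  n1: in={a,i} out={a,i}
  n2: in={a,i} out={a,i}
  n3: in={a} out={x}
  n4: in={a,i} out={a,i}
  n5: in={a,i} out={i}
  n6: in={x} out={i}
  n7: in={i} out={a,i}
  n8: in=∅ out=∅
  n9: in={a,i} out={i}

live-out(n0) = ["a", "i"]

Answer: ["a", "i"]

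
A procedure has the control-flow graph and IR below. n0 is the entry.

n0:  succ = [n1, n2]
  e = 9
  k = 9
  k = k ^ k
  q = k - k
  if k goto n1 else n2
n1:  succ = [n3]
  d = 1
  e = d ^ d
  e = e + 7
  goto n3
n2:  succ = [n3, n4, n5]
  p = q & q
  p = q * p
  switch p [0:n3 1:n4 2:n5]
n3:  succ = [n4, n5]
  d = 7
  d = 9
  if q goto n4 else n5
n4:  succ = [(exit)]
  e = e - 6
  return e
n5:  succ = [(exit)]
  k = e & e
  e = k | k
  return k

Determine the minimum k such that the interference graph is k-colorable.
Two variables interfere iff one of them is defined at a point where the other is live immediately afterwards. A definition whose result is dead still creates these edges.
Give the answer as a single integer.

Block summaries:
  n0: {e,k,q} / ∅
  n1: {d,e} / ∅
  n2: {p} / {q}
  n3: {d} / {q}
  n4: {e} / {e}
  n5: {e,k} / {e}

Backward fixpoint:
  n0 li=∅ lo={e,q}
  n1 li={q} lo={e,q}
  n2 li={e,q} lo={e,q}
  n3 li={e,q} lo={e}
  n4 li={e} lo=∅
  n5 li={e} lo=∅

Conflict graph:
  d — {e,q}
  e — {d,k,p,q}
  k — {e,q}
  p — {e,q}
  q — {d,e,k,p}

Registers:
  {d,e,q} pairwise interfere (3-clique) ⇒ χ ≥ 3
  assign d→r2 e→r0 k→r2 p→r2 q→r1 — no edge inside a register ⇒ χ ≤ 3
  χ = 3

Answer: 3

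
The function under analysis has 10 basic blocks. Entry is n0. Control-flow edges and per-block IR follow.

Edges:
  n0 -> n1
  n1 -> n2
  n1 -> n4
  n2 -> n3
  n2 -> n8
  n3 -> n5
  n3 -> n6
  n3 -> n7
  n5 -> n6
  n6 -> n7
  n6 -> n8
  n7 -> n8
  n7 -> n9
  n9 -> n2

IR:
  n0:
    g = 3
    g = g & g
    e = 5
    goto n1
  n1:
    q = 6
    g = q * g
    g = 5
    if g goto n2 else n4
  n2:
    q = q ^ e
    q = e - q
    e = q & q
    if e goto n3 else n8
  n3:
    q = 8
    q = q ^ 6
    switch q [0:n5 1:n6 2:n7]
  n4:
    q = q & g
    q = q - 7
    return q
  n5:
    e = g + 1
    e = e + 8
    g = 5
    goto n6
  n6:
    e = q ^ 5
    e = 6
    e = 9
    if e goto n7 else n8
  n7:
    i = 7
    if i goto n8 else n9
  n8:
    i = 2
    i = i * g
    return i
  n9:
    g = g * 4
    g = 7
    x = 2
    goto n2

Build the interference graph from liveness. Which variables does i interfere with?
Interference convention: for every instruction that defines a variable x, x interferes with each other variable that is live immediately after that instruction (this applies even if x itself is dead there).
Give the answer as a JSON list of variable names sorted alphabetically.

Answer: ["e", "g", "q"]

Working:
Per-block:
  n0: {e,g} / ∅
  n1: {g,q} / {g}
  n2: {e,q} / {e,q}
  n3: {q} / ∅
  n4: {q} / {g,q}
  n5: {e,g} / {g}
  n6: {e} / {q}
  n7: {i} / ∅
  n8: {i} / {g}
  n9: {g,x} / {g}

Liveness:
  n0: in=∅ out={e,g}
  n1: in={e,g} out={e,g,q}
  n2: in={e,g,q} out={e,g}
  n3: in={e,g} out={e,g,q}
  n4: in={g,q} out=∅
  n5: in={g,q} out={g,q}
  n6: in={g,q} out={e,g,q}
  n7: in={e,g,q} out={e,g,q}
  n8: in={g} out=∅
  n9: in={e,g,q} out={e,g,q}

Conflict graph:
  e↔{g,i,q,x}
  g↔{e,i,q,x}
  i↔{e,g,q}
  q↔{e,g,i,x}
  x↔{e,g,q}

N(i) = ["e", "g", "q"]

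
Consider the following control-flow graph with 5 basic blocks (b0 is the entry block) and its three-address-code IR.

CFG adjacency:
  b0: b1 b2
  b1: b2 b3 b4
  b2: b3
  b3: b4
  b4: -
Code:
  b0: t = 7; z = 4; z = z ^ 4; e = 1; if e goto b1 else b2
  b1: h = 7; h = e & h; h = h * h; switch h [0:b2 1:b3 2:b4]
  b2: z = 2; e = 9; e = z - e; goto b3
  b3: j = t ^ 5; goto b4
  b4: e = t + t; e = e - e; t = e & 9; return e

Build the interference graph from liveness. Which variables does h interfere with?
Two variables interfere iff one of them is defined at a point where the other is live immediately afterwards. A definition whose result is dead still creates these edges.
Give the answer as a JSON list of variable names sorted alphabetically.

def/use:
  b0: def={e,t,z} ue=∅
  b1: def={h} ue={e}
  b2: def={e,z} ue=∅
  b3: def={j} ue={t}
  b4: def={e,t} ue={t}

Live sets:
  b0 li=∅ lo={e,t}
  b1 li={e,t} lo={t}
  b2 li={t} lo={t}
  b3 li={t} lo={t}
  b4 li={t} lo=∅

Interfere edges:
  e↔{h,t,z}
  h↔{e,t}
  j↔{t}
  t↔{e,h,j,z}
  z↔{e,t}

N(h) = ["e", "t"]

Answer: ["e", "t"]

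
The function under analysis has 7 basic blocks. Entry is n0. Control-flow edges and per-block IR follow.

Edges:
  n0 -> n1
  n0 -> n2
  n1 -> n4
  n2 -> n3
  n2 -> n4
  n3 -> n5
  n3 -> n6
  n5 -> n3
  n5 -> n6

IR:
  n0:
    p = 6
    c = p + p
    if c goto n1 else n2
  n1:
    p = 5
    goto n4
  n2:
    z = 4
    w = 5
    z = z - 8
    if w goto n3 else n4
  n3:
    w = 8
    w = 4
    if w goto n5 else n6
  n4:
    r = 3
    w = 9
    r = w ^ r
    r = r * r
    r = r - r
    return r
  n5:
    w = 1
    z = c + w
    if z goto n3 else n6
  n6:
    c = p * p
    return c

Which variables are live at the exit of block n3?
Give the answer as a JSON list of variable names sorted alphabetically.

Per-block:
  n0: def={c,p} ue=∅
  n1: def={p} ue=∅
  n2: def={w,z} ue=∅
  n3: def={w} ue=∅
  n4: def={r,w} ue=∅
  n5: def={w,z} ue={c}
  n6: def={c} ue={p}

Live sets:
  n0: in=∅ out={c,p}
  n1: in=∅ out=∅
  n2: in={c,p} out={c,p}
  n3: in={c,p} out={c,p}
  n4: in=∅ out=∅
  n5: in={c,p} out={c,p}
  n6: in={p} out=∅

live-out(n3) = ["c", "p"]

Answer: ["c", "p"]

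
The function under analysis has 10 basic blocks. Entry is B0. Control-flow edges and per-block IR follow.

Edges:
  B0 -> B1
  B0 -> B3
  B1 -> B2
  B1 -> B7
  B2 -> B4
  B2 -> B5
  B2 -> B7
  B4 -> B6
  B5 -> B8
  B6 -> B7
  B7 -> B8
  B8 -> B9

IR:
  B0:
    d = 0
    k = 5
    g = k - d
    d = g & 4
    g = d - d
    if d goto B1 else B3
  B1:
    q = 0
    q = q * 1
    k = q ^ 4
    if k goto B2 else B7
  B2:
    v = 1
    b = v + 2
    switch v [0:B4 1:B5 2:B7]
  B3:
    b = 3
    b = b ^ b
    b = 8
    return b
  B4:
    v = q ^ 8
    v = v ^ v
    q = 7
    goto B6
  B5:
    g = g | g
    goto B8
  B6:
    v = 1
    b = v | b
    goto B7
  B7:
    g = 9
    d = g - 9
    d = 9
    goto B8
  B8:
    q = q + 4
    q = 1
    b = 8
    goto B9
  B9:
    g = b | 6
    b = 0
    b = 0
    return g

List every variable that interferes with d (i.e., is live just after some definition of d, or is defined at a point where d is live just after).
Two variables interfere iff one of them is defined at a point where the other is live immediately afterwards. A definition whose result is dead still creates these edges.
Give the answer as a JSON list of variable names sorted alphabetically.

Answer: ["g", "k", "q"]

Analysis:
Block summaries:
  B0: def={d,g,k} ue=∅
  B1: def={k,q} ue=∅
  B2: def={b,v} ue=∅
  B3: def={b} ue=∅
  B4: def={q,v} ue={q}
  B5: def={g} ue={g}
  B6: def={b,v} ue={b}
  B7: def={d,g} ue=∅
  B8: def={b,q} ue={q}
  B9: def={b,g} ue={b}

Live sets:
  B0: in=∅ out={g}
  B1: in={g} out={g,q}
  B2: in={g,q} out={b,g,q}
  B3: in=∅ out=∅
  B4: in={b,q} out={b,q}
  B5: in={g,q} out={q}
  B6: in={b,q} out={q}
  B7: in={q} out={q}
  B8: in={q} out={b}
  B9: in={b} out=∅

Interference:
  b — {g,q,v}
  d — {g,k,q}
  g — {b,d,k,q,v}
  k — {d,g,q}
  q — {b,d,g,k,v}
  v — {b,g,q}

N(d) = ["g", "k", "q"]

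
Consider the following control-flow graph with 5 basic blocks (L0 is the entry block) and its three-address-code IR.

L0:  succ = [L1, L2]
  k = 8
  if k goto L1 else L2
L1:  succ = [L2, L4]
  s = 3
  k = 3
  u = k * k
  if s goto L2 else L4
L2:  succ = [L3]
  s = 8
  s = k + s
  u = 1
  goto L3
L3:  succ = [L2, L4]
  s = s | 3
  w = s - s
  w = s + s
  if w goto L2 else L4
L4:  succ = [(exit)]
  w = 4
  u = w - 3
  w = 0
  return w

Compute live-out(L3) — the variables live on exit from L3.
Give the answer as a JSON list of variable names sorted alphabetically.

Answer: ["k"]

Analysis:
def/use:
  L0: {k} / ∅
  L1: {k,s,u} / ∅
  L2: {s,u} / {k}
  L3: {s,w} / {s}
  L4: {u,w} / ∅

Live sets:
  L0 li=∅ lo={k}
  L1 li=∅ lo={k}
  L2 li={k} lo={k,s}
  L3 li={k,s} lo={k}
  L4 li=∅ lo=∅

live-out(L3) = ["k"]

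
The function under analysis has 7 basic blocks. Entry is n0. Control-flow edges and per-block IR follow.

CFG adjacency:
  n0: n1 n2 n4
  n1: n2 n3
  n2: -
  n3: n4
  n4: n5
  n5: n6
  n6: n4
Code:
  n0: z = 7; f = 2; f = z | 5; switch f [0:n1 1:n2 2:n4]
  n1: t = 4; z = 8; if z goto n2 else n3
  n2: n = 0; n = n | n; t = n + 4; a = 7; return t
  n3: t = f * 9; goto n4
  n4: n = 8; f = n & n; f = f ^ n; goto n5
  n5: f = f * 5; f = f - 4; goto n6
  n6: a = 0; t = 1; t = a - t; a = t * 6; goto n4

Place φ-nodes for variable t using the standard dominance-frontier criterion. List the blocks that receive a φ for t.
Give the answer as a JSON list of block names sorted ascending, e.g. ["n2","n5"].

idom tree: n1←n0 n2←n0 n3←n1 n4←n0 n5←n4 n6←n5
Dom at joins:
  n2: preds {n0,n1}: {n0} ∩ {n0,n1} = {n0}; idom=n0
  n4: preds {n0,n3,n6}: {n0} ∩ {n0,n1,n3} ∩ {n0,n4,n5,n6} = {n0}; idom=n0

Frontier:
  join n2 pred n0: · stop@n0
  join n2 pred n1: n1 stop@n0
  join n4 pred n0: · stop@n0
  join n4 pred n3: n3→n1 stop@n0
  join n4 pred n6: n6→n5→n4 stop@n0
  n0 → ∅
  n1 → {n2,n4}
  n2 → ∅
  n3 → {n4}
  n4 → {n4}
  n5 → {n4}
  n6 → {n4}

φ for t: defs {n1,n2,n3,n6}
  DF⁺ = {n2,n4}

Answer: ["n2", "n4"]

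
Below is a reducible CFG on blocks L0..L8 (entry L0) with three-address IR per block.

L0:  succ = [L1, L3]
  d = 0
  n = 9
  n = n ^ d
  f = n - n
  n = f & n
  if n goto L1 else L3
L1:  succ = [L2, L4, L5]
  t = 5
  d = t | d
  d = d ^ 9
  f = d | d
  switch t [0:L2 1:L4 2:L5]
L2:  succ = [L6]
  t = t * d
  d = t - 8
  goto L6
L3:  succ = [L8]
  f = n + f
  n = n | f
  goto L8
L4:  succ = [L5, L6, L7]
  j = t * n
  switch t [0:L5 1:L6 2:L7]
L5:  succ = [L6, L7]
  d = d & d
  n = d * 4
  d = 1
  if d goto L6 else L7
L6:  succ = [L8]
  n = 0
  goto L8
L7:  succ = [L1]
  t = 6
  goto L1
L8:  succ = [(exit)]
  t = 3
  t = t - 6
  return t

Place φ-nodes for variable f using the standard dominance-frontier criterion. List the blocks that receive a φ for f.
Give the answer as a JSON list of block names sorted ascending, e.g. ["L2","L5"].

idom tree: L1←L0 L2←L1 L3←L0 L4←L1 L5←L1 L6←L1 L7←L1 L8←L0
Join-block Dom:
  L1: preds {L0,L7}: {L0} ∩ {L0,L1,L7} = {L0}; idom=L0
  L5: preds {L1,L4}: {L0,L1} ∩ {L0,L1,L4} = {L0,L1}; idom=L1
  L6: preds {L2,L4,L5}: {L0,L1,L2} ∩ {L0,L1,L4} ∩ {L0,L1,L5} = {L0,L1}; idom=L1
  L7: preds {L4,L5}: {L0,L1,L4} ∩ {L0,L1,L5} = {L0,L1}; idom=L1
  L8: preds {L3,L6}: {L0,L3} ∩ {L0,L1,L6} = {L0}; idom=L0

DF walk-up:
  join L1 pred L0: · stop@L0
  join L1 pred L7: L7→L1 stop@L0
  join L5 pred L1: · stop@L1
  join L5 pred L4: L4 stop@L1
  join L6 pred L2: L2 stop@L1
  join L6 pred L4: L4 stop@L1
  join L6 pred L5: L5 stop@L1
  join L7 pred L4: L4 stop@L1
  join L7 pred L5: L5 stop@L1
  join L8 pred L3: L3 stop@L0
  join L8 pred L6: L6→L1 stop@L0
  L0: DF=∅
  L1: DF={L1,L8}
  L2: DF={L6}
  L3: DF={L8}
  L4: DF={L5,L6,L7}
  L5: DF={L6,L7}
  L6: DF={L8}
  L7: DF={L1}
  L8: DF=∅

φ for f: defs {L0,L1,L3}
  DF⁺ = {L1,L8}

Answer: ["L1", "L8"]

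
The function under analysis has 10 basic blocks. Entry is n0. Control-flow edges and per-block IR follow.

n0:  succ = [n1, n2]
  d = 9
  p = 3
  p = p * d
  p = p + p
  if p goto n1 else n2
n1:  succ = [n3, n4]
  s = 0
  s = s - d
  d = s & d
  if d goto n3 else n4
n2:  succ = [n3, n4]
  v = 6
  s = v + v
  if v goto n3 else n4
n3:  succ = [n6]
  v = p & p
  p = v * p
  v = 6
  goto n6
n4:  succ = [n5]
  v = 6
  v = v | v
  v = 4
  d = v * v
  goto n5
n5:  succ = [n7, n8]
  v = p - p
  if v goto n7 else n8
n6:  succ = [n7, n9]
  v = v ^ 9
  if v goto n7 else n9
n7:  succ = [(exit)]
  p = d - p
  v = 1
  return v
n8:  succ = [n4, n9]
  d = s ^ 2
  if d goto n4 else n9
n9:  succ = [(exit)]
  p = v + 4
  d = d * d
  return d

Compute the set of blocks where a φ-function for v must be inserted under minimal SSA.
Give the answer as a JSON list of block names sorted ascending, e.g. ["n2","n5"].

Answer: ["n3", "n4", "n7", "n9"]

Derivation:
idom tree: n1←n0 n2←n0 n3←n0 n4←n0 n5←n4 n6←n3 n7←n0 n8←n5 n9←n0
Join-block Dom:
  n3: preds {n1,n2}: {n0,n1} ∩ {n0,n2} = {n0}; idom=n0
  n4: preds {n1,n2,n8}: {n0,n1} ∩ {n0,n2} ∩ {n0,n4,n5,n8} = {n0}; idom=n0
  n7: preds {n5,n6}: {n0,n4,n5} ∩ {n0,n3,n6} = {n0}; idom=n0
  n9: preds {n6,n8}: {n0,n3,n6} ∩ {n0,n4,n5,n8} = {n0}; idom=n0

DF derivation:
  join n3 pred n1: n1 stop@n0
  join n3 pred n2: n2 stop@n0
  join n4 pred n1: n1 stop@n0
  join n4 pred n2: n2 stop@n0
  join n4 pred n8: n8→n5→n4 stop@n0
  join n7 pred n5: n5→n4 stop@n0
  join n7 pred n6: n6→n3 stop@n0
  join n9 pred n6: n6→n3 stop@n0
  join n9 pred n8: n8→n5→n4 stop@n0
  n0: DF=∅
  n1: DF={n3,n4}
  n2: DF={n3,n4}
  n3: DF={n7,n9}
  n4: DF={n4,n7,n9}
  n5: DF={n4,n7,n9}
  n6: DF={n7,n9}
  n7: DF=∅
  n8: DF={n4,n9}
  n9: DF=∅

φ for v: defs {n2,n3,n4,n5,n6,n7}
  DF⁺ = {n3,n4,n7,n9}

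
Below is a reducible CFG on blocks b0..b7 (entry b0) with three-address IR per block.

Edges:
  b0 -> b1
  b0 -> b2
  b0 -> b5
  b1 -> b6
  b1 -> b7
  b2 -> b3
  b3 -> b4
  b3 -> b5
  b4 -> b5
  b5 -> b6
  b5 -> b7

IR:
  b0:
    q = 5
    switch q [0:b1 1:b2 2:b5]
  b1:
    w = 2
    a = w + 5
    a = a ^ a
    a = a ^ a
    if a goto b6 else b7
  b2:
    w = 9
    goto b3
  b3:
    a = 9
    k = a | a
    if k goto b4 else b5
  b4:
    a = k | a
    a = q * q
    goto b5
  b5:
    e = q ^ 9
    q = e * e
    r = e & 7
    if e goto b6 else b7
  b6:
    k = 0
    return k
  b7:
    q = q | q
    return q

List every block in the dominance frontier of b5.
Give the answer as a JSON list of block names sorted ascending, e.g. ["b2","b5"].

idom tree: b1←b0 b2←b0 b3←b2 b4←b3 b5←b0 b6←b0 b7←b0
Dom∩ at merges:
  b5: preds {b0,b3,b4}: {b0} ∩ {b0,b2,b3} ∩ {b0,b2,b3,b4} = {b0}; idom=b0
  b6: preds {b1,b5}: {b0,b1} ∩ {b0,b5} = {b0}; idom=b0
  b7: preds {b1,b5}: {b0,b1} ∩ {b0,b5} = {b0}; idom=b0

DF walk-up:
  join b5 pred b0: · stop@b0
  join b5 pred b3: b3→b2 stop@b0
  join b5 pred b4: b4→b3→b2 stop@b0
  join b6 pred b1: b1 stop@b0
  join b6 pred b5: b5 stop@b0
  join b7 pred b1: b1 stop@b0
  join b7 pred b5: b5 stop@b0
  DF(b0)=∅
  DF(b1)={b6,b7}
  DF(b2)={b5}
  DF(b3)={b5}
  DF(b4)={b5}
  DF(b5)={b6,b7}
  DF(b6)=∅
  DF(b7)=∅

DF(b5) = ["b6", "b7"]

Answer: ["b6", "b7"]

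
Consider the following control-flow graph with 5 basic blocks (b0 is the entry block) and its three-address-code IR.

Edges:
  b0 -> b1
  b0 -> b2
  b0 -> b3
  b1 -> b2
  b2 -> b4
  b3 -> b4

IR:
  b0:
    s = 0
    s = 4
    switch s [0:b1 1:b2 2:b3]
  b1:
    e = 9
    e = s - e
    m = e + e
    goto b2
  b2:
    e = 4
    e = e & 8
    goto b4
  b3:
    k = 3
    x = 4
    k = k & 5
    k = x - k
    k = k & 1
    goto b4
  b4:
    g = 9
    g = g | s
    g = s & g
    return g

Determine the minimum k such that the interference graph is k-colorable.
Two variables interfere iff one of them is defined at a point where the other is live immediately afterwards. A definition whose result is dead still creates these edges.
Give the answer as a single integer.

Per-block:
  b0 def {s} use ∅
  b1 def {e,m} use {s}
  b2 def {e} use ∅
  b3 def {k,x} use ∅
  b4 def {g} use {s}

Backward fixpoint:
  live b0: ∅→{s}
  live b1: {s}→{s}
  live b2: {s}→{s}
  live b3: {s}→{s}
  live b4: {s}→∅

Interfere edges:
  e↔{s}
  g↔{s}
  k↔{s,x}
  m↔{s}
  s↔{e,g,k,m,x}
  x↔{k,s}

Colouring:
  {k,s,x} pairwise interfere (3-clique) ⇒ χ ≥ 3
  3-colouring: R0={s}  R1={e,g,k,m}  R2={x}
  χ = 3

Answer: 3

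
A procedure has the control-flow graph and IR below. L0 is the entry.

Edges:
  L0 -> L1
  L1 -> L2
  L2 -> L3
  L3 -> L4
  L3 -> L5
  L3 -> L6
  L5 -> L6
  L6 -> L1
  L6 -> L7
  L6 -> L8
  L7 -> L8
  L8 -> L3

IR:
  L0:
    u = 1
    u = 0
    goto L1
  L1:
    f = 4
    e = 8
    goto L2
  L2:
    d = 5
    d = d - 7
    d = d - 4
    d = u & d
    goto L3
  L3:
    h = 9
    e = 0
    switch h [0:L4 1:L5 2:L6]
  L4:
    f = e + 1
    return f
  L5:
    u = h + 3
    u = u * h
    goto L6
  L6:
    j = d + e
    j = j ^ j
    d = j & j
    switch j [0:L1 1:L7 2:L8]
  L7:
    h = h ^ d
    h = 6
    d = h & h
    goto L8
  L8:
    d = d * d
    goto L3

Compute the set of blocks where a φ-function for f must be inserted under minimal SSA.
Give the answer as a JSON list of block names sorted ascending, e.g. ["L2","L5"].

Answer: ["L1"]

Analysis:
idom tree: L1←L0 L2←L1 L3←L2 L4←L3 L5←L3 L6←L3 L7←L6 L8←L6
Dom∩ at merges:
  L1: preds {L0,L6}: {L0} ∩ {L0,L1,L2,L3,L6} = {L0}; idom=L0
  L3: preds {L2,L8}: {L0,L1,L2} ∩ {L0,L1,L2,L3,L6,L8} = {L0,L1,L2}; idom=L2
  L6: preds {L3,L5}: {L0,L1,L2,L3} ∩ {L0,L1,L2,L3,L5} = {L0,L1,L2,L3}; idom=L3
  L8: preds {L6,L7}: {L0,L1,L2,L3,L6} ∩ {L0,L1,L2,L3,L6,L7} = {L0,L1,L2,L3,L6}; idom=L6

DF derivation:
  join L1 pred L0: · stop@L0
  join L1 pred L6: L6→L3→L2→L1 stop@L0
  join L3 pred L2: · stop@L2
  join L3 pred L8: L8→L6→L3 stop@L2
  join L6 pred L3: · stop@L3
  join L6 pred L5: L5 stop@L3
  join L8 pred L6: · stop@L6
  join L8 pred L7: L7 stop@L6
  DF(L0)=∅
  DF(L1)={L1}
  DF(L2)={L1}
  DF(L3)={L1,L3}
  DF(L4)=∅
  DF(L5)={L6}
  DF(L6)={L1,L3}
  DF(L7)={L8}
  DF(L8)={L3}

φ for f: defs {L1,L4}
  DF⁺ = {L1}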